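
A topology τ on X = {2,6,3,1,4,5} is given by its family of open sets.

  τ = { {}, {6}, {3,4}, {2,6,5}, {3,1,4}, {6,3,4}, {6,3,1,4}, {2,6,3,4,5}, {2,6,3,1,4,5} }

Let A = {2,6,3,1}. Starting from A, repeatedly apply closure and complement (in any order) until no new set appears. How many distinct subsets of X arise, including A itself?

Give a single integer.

closure: X∖int(X∖A) = X∖{} = {2,6,3,1,4,5}
Let k=closure and c=complement:
  1. A     = {2,6,3,1}
  2. kA    = {2,6,3,1,4,5}
  3. cA    = {4,5}
  4. ckA   = {}
  5. kcA   = {2,3,1,4,5}
  6. ckcA  = {6}
  7. kckcA = {2,6,5}
  8. ckckcA = {3,1,4}
— saturated at 8

8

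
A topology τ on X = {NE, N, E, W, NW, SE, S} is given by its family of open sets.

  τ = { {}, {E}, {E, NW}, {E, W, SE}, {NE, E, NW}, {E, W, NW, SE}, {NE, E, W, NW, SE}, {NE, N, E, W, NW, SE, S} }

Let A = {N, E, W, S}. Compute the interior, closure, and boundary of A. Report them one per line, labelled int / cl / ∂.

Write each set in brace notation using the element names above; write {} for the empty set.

int(A) = {E}
cl(A)  = {NE, N, E, W, NW, SE, S}
∂A     = {NE, N, W, NW, SE, S}

U open, U⊆A: {}, {E}. int(A) = ⋃ = {E}
X∖A={NE, NW, SE}, int(X∖A)={}, hence cl(A)={NE, N, E, W, NW, SE, S}
∂A: remove int from cl → {NE, N, W, NW, SE, S}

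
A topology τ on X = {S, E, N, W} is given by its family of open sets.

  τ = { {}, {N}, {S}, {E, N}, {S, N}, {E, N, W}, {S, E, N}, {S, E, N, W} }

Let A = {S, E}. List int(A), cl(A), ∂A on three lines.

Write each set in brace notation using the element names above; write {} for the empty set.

int(A) = {S}
cl(A)  = {S, E, W}
∂A     = {E, W}

interior: largest open inside A is {S} (from {}, {S})
cl via duality: int({N, W}) = {N}, so X∖{N} = {S, E, W}
cl∖int = {E, W}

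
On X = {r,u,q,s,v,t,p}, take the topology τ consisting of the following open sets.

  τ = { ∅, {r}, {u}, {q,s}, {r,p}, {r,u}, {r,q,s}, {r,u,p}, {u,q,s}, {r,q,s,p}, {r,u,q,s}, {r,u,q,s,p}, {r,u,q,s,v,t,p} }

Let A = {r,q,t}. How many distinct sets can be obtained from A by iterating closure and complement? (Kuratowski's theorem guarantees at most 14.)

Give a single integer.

12

X∖A={u,s,v,p}, int(X∖A)={u}, hence cl(A)={r,q,s,v,t,p}
Orbit (k=closure, c=complement):
  1. A     = {r,q,t}
  2. kA    = {r,q,s,v,t,p}
  3. cA    = {u,s,v,p}
  4. ckA   = {u}
  5. kcA   = {u,q,s,v,t,p}
  6. kckA  = {u,v,t}
  7. ckcA  = {r}
  8. ckckA = {r,q,s,p}
  9. kckcA = {r,v,t,p}
  10. ckckcA = {u,q,s}
  11. kckckcA = {u,q,s,v,t}
  12. ckckckcA = {r,p}
(closed under both — stop)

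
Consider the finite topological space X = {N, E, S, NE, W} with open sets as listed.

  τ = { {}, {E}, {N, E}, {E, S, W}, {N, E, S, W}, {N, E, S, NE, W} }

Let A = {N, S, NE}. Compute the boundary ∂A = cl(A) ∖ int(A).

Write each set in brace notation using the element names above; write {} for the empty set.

open subsets of A: {}; so int(A) = {}
closure: X∖int(X∖A) = X∖{E} = {N, S, NE, W}
∂A = {N, S, NE, W} minus {} = {N, S, NE, W}

{N, S, NE, W}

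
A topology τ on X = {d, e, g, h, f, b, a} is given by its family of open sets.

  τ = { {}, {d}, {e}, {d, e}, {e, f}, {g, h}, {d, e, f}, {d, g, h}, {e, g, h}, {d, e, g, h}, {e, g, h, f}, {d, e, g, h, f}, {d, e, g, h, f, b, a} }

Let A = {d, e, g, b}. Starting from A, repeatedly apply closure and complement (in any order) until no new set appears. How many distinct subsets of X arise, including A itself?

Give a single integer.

X∖A={h, f, a}, int(X∖A)={}, hence cl(A)={d, e, g, h, f, b, a}
Orbit (k=closure, c=complement):
  1. A     = {d, e, g, b}
  2. kA    = {d, e, g, h, f, b, a}
  3. cA    = {h, f, a}
  4. ckA   = {}
  5. kcA   = {g, h, f, b, a}
  6. ckcA  = {d, e}
  7. kckcA = {d, e, f, b, a}
  8. ckckcA = {g, h}
  9. kckckcA = {g, h, b, a}
  10. ckckckcA = {d, e, f}
(closed under both — stop)

10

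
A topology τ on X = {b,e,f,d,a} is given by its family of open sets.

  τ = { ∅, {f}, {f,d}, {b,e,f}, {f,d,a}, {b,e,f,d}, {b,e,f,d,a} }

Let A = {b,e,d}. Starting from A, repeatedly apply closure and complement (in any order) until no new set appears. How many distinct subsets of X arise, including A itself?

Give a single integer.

cl via duality: int({f,a}) = {f}, so X∖{f} = {b,e,d,a}
Write k for closure, c for complement:
  1. A     = {b,e,d}
  2. kA    = {b,e,d,a}
  3. cA    = {f,a}
  4. ckA   = {f}
  5. kcA   = {b,e,f,d,a}
  6. ckcA  = ∅
applying k or c yields no new set

6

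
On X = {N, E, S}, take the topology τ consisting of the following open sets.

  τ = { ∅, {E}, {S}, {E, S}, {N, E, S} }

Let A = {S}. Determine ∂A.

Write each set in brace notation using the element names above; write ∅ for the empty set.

{N}

open subsets of A: ∅, {S}; so int(A) = {S}
closure: X∖int(X∖A) = X∖{E} = {N, S}
∂A = {N, S} minus {S} = {N}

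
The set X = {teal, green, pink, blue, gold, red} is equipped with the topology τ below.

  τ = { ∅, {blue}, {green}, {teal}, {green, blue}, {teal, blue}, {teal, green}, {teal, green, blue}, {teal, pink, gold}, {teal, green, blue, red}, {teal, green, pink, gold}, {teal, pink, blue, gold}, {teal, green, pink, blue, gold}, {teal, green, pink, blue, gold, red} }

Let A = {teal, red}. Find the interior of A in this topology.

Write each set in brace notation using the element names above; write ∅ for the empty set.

U open, U⊆A: ∅, {teal}. int(A) = ⋃ = {teal}

{teal}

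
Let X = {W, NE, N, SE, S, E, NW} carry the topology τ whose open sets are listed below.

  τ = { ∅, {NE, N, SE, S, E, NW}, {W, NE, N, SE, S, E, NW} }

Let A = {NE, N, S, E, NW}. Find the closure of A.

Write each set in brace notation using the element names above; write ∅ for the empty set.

{W, NE, N, SE, S, E, NW}

complement {W, SE}; its interior ∅; cl(A) = X∖∅ = {W, NE, N, SE, S, E, NW}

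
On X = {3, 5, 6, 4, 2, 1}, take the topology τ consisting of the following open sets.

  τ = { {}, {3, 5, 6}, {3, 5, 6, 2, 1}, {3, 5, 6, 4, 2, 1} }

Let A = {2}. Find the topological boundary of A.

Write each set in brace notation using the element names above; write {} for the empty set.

interior: largest open inside A is {} (from {})
cl via duality: int({3, 5, 6, 4, 1}) = {3, 5, 6}, so X∖{3, 5, 6} = {4, 2, 1}
cl∖int = {4, 2, 1}

{4, 2, 1}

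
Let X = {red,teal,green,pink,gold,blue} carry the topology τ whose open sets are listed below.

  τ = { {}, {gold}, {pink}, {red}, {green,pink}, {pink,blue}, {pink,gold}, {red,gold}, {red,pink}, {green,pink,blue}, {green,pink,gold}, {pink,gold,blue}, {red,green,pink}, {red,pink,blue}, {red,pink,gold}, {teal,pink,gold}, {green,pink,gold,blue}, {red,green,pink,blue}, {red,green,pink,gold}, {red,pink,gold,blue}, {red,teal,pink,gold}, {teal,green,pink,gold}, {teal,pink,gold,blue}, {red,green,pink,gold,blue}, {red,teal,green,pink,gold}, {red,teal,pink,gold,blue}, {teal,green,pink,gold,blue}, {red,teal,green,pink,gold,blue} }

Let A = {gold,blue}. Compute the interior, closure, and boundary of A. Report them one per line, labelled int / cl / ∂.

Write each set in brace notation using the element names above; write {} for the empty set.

int(A) = {gold}
cl(A)  = {teal,gold,blue}
∂A     = {teal,blue}

open subsets of A: {}, {gold}; so int(A) = {gold}
closure: X∖int(X∖A) = X∖{red,green,pink} = {teal,gold,blue}
∂A = {teal,gold,blue} minus {gold} = {teal,blue}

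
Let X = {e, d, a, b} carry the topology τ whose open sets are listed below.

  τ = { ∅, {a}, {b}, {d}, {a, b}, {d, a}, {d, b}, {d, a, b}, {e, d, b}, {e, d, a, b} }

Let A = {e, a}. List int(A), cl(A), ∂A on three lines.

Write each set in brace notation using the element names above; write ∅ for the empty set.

int(A) = {a}
cl(A)  = {e, a}
∂A     = {e}

U open, U⊆A: ∅, {a}. int(A) = ⋃ = {a}
X∖A={d, b}, int(X∖A)={d, b}, hence cl(A)={e, a}
∂A: remove int from cl → {e}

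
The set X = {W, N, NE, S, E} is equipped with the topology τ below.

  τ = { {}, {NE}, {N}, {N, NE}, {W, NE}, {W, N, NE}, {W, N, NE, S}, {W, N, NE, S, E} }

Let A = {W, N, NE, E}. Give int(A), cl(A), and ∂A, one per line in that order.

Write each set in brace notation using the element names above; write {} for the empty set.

int(A) = {W, N, NE}
cl(A)  = {W, N, NE, S, E}
∂A     = {S, E}

opens ⊆ A: {}, {N}, {NE}, {W, NE}, {N, NE}, {W, N, NE}; union → int = {W, N, NE}
complement {S}; its interior {}; cl(A) = X∖{} = {W, N, NE, S, E}
boundary = {W, N, NE, S, E} ∖ {W, N, NE} = {S, E}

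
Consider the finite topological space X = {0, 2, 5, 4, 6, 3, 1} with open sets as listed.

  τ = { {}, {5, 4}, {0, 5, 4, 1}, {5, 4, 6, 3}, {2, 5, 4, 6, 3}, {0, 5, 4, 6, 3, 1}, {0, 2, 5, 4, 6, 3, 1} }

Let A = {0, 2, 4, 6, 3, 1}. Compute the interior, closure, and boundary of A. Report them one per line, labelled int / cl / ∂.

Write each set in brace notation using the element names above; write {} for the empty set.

opens ⊆ A: {}; union → int = {}
complement {5}; its interior {}; cl(A) = X∖{} = {0, 2, 5, 4, 6, 3, 1}
boundary = {0, 2, 5, 4, 6, 3, 1} ∖ {} = {0, 2, 5, 4, 6, 3, 1}

int(A) = {}
cl(A)  = {0, 2, 5, 4, 6, 3, 1}
∂A     = {0, 2, 5, 4, 6, 3, 1}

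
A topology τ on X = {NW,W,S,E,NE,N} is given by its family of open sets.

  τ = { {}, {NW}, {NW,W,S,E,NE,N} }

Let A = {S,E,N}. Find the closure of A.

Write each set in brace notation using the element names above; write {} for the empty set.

closure: X∖int(X∖A) = X∖{NW} = {W,S,E,NE,N}

{W,S,E,NE,N}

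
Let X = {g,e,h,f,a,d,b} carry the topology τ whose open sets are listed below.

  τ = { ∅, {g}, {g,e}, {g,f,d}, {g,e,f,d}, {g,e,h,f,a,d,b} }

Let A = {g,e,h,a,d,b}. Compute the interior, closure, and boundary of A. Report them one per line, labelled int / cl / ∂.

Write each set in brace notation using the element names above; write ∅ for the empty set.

int(A) = {g,e}
cl(A)  = {g,e,h,f,a,d,b}
∂A     = {h,f,a,d,b}

interior: largest open inside A is {g,e} (from ∅, {g}, {g,e})
cl via duality: int({f}) = ∅, so X∖∅ = {g,e,h,f,a,d,b}
cl∖int = {h,f,a,d,b}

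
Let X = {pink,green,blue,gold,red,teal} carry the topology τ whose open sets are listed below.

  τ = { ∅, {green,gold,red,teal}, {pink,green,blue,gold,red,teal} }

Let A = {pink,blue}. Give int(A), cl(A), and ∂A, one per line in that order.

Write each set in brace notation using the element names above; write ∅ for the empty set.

opens ⊆ A: ∅; union → int = ∅
complement {green,gold,red,teal}; its interior {green,gold,red,teal}; cl(A) = X∖{green,gold,red,teal} = {pink,blue}
boundary = {pink,blue} ∖ ∅ = {pink,blue}

int(A) = ∅
cl(A)  = {pink,blue}
∂A     = {pink,blue}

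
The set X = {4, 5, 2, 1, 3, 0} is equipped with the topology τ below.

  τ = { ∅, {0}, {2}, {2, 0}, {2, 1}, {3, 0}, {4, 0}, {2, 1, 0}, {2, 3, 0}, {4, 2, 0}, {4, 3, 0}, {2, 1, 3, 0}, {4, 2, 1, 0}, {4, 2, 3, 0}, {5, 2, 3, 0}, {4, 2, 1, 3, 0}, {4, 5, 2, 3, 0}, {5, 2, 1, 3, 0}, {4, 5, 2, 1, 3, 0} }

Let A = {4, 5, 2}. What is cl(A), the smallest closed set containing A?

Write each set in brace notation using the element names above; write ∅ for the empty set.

closure: X∖int(X∖A) = X∖{3, 0} = {4, 5, 2, 1}

{4, 5, 2, 1}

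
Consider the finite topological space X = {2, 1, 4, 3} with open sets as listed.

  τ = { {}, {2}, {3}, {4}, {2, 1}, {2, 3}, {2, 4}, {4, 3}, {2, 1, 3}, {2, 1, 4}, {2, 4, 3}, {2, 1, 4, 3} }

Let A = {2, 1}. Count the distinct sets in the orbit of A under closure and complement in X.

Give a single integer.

complement {4, 3}; its interior {4, 3}; cl(A) = X∖{4, 3} = {2, 1}
With k = closure, c = complement:
  1. A     = {2, 1}
  2. cA    = {4, 3}
k, c of each give nothing new

2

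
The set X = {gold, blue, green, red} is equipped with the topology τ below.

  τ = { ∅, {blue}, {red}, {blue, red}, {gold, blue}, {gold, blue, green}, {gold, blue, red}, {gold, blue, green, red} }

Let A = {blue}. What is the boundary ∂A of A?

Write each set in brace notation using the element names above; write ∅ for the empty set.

{gold, green}

open subsets of A: ∅, {blue}; so int(A) = {blue}
closure: X∖int(X∖A) = X∖{red} = {gold, blue, green}
∂A = {gold, blue, green} minus {blue} = {gold, green}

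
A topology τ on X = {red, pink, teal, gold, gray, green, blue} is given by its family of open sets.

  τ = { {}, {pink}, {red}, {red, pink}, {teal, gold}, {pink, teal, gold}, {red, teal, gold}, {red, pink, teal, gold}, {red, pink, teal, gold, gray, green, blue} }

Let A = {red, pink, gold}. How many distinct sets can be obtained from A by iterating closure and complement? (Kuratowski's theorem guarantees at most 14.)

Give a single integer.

closure: X∖int(X∖A) = X∖{} = {red, pink, teal, gold, gray, green, blue}
Let k=closure and c=complement:
  1. A     = {red, pink, gold}
  2. kA    = {red, pink, teal, gold, gray, green, blue}
  3. cA    = {teal, gray, green, blue}
  4. ckA   = {}
  5. kcA   = {teal, gold, gray, green, blue}
  6. ckcA  = {red, pink}
  7. kckcA = {red, pink, gray, green, blue}
  8. ckckcA = {teal, gold}
— saturated at 8

8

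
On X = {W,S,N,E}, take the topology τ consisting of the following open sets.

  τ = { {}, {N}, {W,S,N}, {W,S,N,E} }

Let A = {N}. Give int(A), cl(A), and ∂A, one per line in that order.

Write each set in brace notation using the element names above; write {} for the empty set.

open subsets of A: {}, {N}; so int(A) = {N}
closure: X∖int(X∖A) = X∖{} = {W,S,N,E}
∂A = {W,S,N,E} minus {N} = {W,S,E}

int(A) = {N}
cl(A)  = {W,S,N,E}
∂A     = {W,S,E}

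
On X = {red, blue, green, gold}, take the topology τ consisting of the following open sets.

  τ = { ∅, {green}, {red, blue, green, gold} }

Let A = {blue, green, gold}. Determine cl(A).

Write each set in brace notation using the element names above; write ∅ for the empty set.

{red, blue, green, gold}

closure: X∖int(X∖A) = X∖∅ = {red, blue, green, gold}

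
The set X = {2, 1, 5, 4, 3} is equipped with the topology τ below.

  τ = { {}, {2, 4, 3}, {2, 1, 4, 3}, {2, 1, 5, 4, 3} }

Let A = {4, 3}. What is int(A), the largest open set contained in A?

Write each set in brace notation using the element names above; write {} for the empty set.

{}

interior: largest open inside A is {} (from {})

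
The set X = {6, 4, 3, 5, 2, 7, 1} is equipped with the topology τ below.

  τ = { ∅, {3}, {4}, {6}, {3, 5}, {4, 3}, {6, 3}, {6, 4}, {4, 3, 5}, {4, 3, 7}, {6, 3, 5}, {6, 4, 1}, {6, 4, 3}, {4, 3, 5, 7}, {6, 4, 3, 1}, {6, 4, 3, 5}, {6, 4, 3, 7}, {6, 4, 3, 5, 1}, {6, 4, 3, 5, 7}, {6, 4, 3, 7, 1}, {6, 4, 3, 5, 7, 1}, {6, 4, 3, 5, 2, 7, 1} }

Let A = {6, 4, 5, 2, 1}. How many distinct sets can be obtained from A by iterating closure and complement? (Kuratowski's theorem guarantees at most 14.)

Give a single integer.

8

cl via duality: int({3, 7}) = {3}, so X∖{3} = {6, 4, 5, 2, 7, 1}
Write k for closure, c for complement:
  1. A     = {6, 4, 5, 2, 1}
  2. kA    = {6, 4, 5, 2, 7, 1}
  3. cA    = {3, 7}
  4. ckA   = {3}
  5. kcA   = {3, 5, 2, 7}
  6. ckcA  = {6, 4, 1}
  7. kckcA = {6, 4, 2, 7, 1}
  8. ckckcA = {3, 5}
applying k or c yields no new set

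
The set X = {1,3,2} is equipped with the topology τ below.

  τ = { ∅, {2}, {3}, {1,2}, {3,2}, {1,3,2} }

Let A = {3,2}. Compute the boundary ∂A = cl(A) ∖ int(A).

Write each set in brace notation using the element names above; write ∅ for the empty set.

{1}

opens ⊆ A: ∅, {2}, {3}, {3,2}; union → int = {3,2}
complement {1}; its interior ∅; cl(A) = X∖∅ = {1,3,2}
boundary = {1,3,2} ∖ {3,2} = {1}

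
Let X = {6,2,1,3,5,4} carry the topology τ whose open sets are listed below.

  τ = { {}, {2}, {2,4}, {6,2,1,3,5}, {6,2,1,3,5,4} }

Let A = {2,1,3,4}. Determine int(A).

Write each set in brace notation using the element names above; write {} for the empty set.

open subsets of A: {}, {2}, {2,4}; so int(A) = {2,4}

{2,4}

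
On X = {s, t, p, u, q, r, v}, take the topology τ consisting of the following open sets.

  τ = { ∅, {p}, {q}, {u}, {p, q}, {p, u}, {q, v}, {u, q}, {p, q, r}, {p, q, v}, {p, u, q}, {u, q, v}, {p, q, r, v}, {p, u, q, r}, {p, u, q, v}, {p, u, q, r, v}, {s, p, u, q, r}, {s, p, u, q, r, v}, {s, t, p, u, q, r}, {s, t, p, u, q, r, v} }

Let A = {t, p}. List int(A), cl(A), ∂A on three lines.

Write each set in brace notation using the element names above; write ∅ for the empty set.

int(A) = {p}
cl(A)  = {s, t, p, r}
∂A     = {s, t, r}

open subsets of A: ∅, {p}; so int(A) = {p}
closure: X∖int(X∖A) = X∖{u, q, v} = {s, t, p, r}
∂A = {s, t, p, r} minus {p} = {s, t, r}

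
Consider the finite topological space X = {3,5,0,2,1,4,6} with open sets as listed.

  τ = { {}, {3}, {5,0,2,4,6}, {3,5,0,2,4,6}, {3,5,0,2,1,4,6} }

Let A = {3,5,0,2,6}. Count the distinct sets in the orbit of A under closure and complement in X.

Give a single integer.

8

X∖A={1,4}, int(X∖A)={}, hence cl(A)={3,5,0,2,1,4,6}
Orbit (k=closure, c=complement):
  1. A     = {3,5,0,2,6}
  2. kA    = {3,5,0,2,1,4,6}
  3. cA    = {1,4}
  4. ckA   = {}
  5. kcA   = {5,0,2,1,4,6}
  6. ckcA  = {3}
  7. kckcA = {3,1}
  8. ckckcA = {5,0,2,4,6}
(closed under both — stop)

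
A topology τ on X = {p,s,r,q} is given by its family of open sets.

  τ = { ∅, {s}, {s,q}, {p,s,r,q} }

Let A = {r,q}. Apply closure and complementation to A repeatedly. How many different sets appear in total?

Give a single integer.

6

complement {p,s}; its interior {s}; cl(A) = X∖{s} = {p,r,q}
With k = closure, c = complement:
  1. A     = {r,q}
  2. kA    = {p,r,q}
  3. cA    = {p,s}
  4. ckA   = {s}
  5. kcA   = {p,s,r,q}
  6. ckcA  = ∅
k, c of each give nothing new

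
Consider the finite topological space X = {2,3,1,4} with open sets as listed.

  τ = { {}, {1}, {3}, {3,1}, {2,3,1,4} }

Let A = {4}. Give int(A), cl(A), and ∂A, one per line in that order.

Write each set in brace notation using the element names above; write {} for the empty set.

U open, U⊆A: {}. int(A) = ⋃ = {}
X∖A={2,3,1}, int(X∖A)={3,1}, hence cl(A)={2,4}
∂A: remove int from cl → {2,4}

int(A) = {}
cl(A)  = {2,4}
∂A     = {2,4}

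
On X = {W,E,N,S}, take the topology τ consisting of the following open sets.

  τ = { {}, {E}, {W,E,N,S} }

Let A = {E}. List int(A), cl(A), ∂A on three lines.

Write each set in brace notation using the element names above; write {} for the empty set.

opens ⊆ A: {}, {E}; union → int = {E}
complement {W,N,S}; its interior {}; cl(A) = X∖{} = {W,E,N,S}
boundary = {W,E,N,S} ∖ {E} = {W,N,S}

int(A) = {E}
cl(A)  = {W,E,N,S}
∂A     = {W,N,S}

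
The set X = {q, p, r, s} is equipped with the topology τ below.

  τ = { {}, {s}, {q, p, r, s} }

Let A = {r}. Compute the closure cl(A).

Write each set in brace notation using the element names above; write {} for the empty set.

cl via duality: int({q, p, s}) = {s}, so X∖{s} = {q, p, r}

{q, p, r}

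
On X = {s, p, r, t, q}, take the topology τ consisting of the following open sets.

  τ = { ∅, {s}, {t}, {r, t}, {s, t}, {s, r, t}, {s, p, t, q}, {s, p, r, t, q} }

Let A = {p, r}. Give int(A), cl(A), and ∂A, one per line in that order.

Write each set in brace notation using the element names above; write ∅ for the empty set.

int(A) = ∅
cl(A)  = {p, r, q}
∂A     = {p, r, q}

U open, U⊆A: ∅. int(A) = ⋃ = ∅
X∖A={s, t, q}, int(X∖A)={s, t}, hence cl(A)={p, r, q}
∂A: remove int from cl → {p, r, q}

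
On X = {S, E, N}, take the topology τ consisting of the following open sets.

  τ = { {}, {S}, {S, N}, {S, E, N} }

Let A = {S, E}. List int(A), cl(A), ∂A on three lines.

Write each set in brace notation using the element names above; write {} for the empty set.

interior: largest open inside A is {S} (from {}, {S})
cl via duality: int({N}) = {}, so X∖{} = {S, E, N}
cl∖int = {E, N}

int(A) = {S}
cl(A)  = {S, E, N}
∂A     = {E, N}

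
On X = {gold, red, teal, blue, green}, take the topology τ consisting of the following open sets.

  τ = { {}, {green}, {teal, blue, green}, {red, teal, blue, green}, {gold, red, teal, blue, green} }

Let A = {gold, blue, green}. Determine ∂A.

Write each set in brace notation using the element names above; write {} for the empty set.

open subsets of A: {}, {green}; so int(A) = {green}
closure: X∖int(X∖A) = X∖{} = {gold, red, teal, blue, green}
∂A = {gold, red, teal, blue, green} minus {green} = {gold, red, teal, blue}

{gold, red, teal, blue}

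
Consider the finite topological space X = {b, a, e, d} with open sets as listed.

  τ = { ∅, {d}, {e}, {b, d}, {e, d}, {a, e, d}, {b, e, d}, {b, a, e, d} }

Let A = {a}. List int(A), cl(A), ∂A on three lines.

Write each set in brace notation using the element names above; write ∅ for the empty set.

U open, U⊆A: ∅. int(A) = ⋃ = ∅
X∖A={b, e, d}, int(X∖A)={b, e, d}, hence cl(A)={a}
∂A: remove int from cl → {a}

int(A) = ∅
cl(A)  = {a}
∂A     = {a}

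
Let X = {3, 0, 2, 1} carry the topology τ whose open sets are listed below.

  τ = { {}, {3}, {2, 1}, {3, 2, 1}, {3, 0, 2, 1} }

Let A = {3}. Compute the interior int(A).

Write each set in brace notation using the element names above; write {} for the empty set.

open subsets of A: {}, {3}; so int(A) = {3}

{3}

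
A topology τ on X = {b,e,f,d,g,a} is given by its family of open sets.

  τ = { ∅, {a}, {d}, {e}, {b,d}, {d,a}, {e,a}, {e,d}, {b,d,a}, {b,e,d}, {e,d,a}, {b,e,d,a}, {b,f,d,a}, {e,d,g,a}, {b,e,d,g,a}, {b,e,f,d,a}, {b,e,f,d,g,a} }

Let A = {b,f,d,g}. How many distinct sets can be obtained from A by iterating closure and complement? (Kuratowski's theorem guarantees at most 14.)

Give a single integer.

4

closure: X∖int(X∖A) = X∖{e,a} = {b,f,d,g}
Let k=closure and c=complement:
  1. A     = {b,f,d,g}
  2. cA    = {e,a}
  3. kcA   = {e,f,g,a}
  4. ckcA  = {b,d}
— saturated at 4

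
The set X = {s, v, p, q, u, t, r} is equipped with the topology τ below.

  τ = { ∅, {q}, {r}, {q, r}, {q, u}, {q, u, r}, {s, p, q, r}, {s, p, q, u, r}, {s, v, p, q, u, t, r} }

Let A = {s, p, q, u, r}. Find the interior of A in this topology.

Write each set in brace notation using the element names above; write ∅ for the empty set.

{s, p, q, u, r}

interior: largest open inside A is {s, p, q, u, r} (from ∅, {q}, {r}, {q, u}, {q, r}, {q, u, r}, {s, p, q, r}, {s, p, q, u, r})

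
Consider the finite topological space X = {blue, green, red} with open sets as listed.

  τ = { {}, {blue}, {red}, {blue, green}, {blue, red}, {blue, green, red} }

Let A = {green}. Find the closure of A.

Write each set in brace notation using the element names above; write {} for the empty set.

closure: X∖int(X∖A) = X∖{blue, red} = {green}

{green}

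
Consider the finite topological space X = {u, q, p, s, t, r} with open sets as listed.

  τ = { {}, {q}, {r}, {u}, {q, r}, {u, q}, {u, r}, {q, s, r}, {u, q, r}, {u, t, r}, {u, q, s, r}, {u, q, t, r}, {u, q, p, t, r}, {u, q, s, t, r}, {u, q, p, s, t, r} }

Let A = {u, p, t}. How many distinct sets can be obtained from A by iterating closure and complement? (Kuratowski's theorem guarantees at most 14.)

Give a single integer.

4

closure: X∖int(X∖A) = X∖{q, s, r} = {u, p, t}
Let k=closure and c=complement:
  1. A     = {u, p, t}
  2. cA    = {q, s, r}
  3. kcA   = {q, p, s, t, r}
  4. ckcA  = {u}
— saturated at 4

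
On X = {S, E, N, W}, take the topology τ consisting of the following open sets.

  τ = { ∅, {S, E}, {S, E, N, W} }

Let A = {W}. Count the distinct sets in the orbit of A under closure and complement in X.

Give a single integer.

6

complement {S, E, N}; its interior {S, E}; cl(A) = X∖{S, E} = {N, W}
With k = closure, c = complement:
  1. A     = {W}
  2. kA    = {N, W}
  3. cA    = {S, E, N}
  4. ckA   = {S, E}
  5. kcA   = {S, E, N, W}
  6. ckcA  = ∅
k, c of each give nothing new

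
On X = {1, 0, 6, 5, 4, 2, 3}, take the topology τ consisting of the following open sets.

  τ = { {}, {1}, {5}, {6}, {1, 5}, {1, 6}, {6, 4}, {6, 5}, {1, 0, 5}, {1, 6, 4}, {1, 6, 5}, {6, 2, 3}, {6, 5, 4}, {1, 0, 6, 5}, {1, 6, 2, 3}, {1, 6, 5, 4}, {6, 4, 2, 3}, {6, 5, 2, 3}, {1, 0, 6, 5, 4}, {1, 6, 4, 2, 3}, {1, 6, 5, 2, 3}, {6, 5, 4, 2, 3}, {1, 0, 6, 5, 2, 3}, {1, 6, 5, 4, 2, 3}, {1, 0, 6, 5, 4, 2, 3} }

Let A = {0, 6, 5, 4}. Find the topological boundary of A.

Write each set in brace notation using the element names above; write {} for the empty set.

{0, 2, 3}

open subsets of A: {}, {6}, {5}, {6, 5}, {6, 4}, {6, 5, 4}; so int(A) = {6, 5, 4}
closure: X∖int(X∖A) = X∖{1} = {0, 6, 5, 4, 2, 3}
∂A = {0, 6, 5, 4, 2, 3} minus {6, 5, 4} = {0, 2, 3}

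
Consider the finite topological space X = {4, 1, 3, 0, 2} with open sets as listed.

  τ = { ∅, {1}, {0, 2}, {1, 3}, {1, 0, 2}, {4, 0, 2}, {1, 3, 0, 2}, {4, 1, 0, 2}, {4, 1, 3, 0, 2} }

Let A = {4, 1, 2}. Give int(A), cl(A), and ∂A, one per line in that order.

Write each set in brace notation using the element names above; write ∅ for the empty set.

open subsets of A: ∅, {1}; so int(A) = {1}
closure: X∖int(X∖A) = X∖∅ = {4, 1, 3, 0, 2}
∂A = {4, 1, 3, 0, 2} minus {1} = {4, 3, 0, 2}

int(A) = {1}
cl(A)  = {4, 1, 3, 0, 2}
∂A     = {4, 3, 0, 2}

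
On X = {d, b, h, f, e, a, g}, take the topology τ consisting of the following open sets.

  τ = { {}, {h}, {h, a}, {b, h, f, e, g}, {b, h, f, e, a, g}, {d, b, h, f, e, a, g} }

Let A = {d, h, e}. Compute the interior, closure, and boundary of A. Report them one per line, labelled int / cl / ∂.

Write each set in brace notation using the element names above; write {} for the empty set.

open subsets of A: {}, {h}; so int(A) = {h}
closure: X∖int(X∖A) = X∖{} = {d, b, h, f, e, a, g}
∂A = {d, b, h, f, e, a, g} minus {h} = {d, b, f, e, a, g}

int(A) = {h}
cl(A)  = {d, b, h, f, e, a, g}
∂A     = {d, b, f, e, a, g}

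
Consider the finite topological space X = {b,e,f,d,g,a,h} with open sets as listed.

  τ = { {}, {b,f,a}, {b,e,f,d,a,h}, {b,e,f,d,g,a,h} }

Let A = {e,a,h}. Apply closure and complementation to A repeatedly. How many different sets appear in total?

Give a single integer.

cl via duality: int({b,f,d,g}) = {}, so X∖{} = {b,e,f,d,g,a,h}
Write k for closure, c for complement:
  1. A     = {e,a,h}
  2. kA    = {b,e,f,d,g,a,h}
  3. cA    = {b,f,d,g}
  4. ckA   = {}
applying k or c yields no new set

4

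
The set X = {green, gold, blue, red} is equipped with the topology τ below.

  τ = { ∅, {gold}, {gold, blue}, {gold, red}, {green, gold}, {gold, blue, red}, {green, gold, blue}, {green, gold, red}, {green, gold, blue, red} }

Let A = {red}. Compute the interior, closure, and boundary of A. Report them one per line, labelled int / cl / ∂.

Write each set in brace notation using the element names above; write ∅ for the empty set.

open subsets of A: ∅; so int(A) = ∅
closure: X∖int(X∖A) = X∖{green, gold, blue} = {red}
∂A = {red} minus ∅ = {red}

int(A) = ∅
cl(A)  = {red}
∂A     = {red}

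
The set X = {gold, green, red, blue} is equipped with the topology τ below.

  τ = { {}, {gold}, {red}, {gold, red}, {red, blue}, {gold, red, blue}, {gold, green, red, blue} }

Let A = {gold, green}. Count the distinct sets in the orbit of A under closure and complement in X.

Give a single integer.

X∖A={red, blue}, int(X∖A)={red, blue}, hence cl(A)={gold, green}
Orbit (k=closure, c=complement):
  1. A     = {gold, green}
  2. cA    = {red, blue}
  3. kcA   = {green, red, blue}
  4. ckcA  = {gold}
(closed under both — stop)

4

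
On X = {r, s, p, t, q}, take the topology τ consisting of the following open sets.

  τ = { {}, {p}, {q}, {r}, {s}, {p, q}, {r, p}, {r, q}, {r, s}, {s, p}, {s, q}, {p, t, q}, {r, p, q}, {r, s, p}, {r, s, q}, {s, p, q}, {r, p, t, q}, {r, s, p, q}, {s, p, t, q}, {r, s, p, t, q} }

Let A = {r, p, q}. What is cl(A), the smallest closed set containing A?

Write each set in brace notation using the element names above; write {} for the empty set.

cl via duality: int({s, t}) = {s}, so X∖{s} = {r, p, t, q}

{r, p, t, q}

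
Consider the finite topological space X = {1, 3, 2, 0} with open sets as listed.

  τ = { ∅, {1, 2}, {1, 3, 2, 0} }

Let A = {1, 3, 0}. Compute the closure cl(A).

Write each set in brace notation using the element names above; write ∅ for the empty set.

X∖A={2}, int(X∖A)=∅, hence cl(A)={1, 3, 2, 0}

{1, 3, 2, 0}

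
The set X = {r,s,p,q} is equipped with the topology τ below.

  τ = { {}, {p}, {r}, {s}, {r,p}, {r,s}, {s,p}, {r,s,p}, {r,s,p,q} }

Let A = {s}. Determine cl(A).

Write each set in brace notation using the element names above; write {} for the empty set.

{s,q}

X∖A={r,p,q}, int(X∖A)={r,p}, hence cl(A)={s,q}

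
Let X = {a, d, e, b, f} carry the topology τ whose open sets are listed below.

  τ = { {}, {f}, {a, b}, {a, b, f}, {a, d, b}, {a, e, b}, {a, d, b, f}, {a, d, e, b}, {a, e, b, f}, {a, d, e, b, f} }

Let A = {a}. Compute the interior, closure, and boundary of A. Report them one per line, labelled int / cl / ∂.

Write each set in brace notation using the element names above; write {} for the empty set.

int(A) = {}
cl(A)  = {a, d, e, b}
∂A     = {a, d, e, b}

U open, U⊆A: {}. int(A) = ⋃ = {}
X∖A={d, e, b, f}, int(X∖A)={f}, hence cl(A)={a, d, e, b}
∂A: remove int from cl → {a, d, e, b}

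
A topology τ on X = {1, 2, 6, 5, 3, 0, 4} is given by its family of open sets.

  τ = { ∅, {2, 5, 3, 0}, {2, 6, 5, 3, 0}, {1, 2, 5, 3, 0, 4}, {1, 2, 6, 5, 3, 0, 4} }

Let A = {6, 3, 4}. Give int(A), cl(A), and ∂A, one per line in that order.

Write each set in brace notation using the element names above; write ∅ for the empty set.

int(A) = ∅
cl(A)  = {1, 2, 6, 5, 3, 0, 4}
∂A     = {1, 2, 6, 5, 3, 0, 4}

U open, U⊆A: ∅. int(A) = ⋃ = ∅
X∖A={1, 2, 5, 0}, int(X∖A)=∅, hence cl(A)={1, 2, 6, 5, 3, 0, 4}
∂A: remove int from cl → {1, 2, 6, 5, 3, 0, 4}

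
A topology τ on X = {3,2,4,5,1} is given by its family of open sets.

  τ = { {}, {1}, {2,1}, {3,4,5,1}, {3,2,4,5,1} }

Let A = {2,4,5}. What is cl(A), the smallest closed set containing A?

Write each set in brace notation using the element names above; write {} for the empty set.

{3,2,4,5}

cl via duality: int({3,1}) = {1}, so X∖{1} = {3,2,4,5}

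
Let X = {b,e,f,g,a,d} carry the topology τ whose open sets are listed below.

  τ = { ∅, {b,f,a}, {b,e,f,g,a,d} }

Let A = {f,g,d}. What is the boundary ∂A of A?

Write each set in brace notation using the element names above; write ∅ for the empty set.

opens ⊆ A: ∅; union → int = ∅
complement {b,e,a}; its interior ∅; cl(A) = X∖∅ = {b,e,f,g,a,d}
boundary = {b,e,f,g,a,d} ∖ ∅ = {b,e,f,g,a,d}

{b,e,f,g,a,d}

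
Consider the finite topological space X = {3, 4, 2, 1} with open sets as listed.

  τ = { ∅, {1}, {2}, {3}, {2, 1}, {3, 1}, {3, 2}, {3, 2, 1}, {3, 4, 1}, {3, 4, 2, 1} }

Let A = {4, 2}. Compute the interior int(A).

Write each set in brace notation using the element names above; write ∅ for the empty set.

{2}

interior: largest open inside A is {2} (from ∅, {2})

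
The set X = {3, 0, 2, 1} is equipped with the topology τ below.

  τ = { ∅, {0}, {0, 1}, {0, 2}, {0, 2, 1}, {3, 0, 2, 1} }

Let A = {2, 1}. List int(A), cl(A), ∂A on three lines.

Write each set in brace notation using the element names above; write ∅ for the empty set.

int(A) = ∅
cl(A)  = {3, 2, 1}
∂A     = {3, 2, 1}

U open, U⊆A: ∅. int(A) = ⋃ = ∅
X∖A={3, 0}, int(X∖A)={0}, hence cl(A)={3, 2, 1}
∂A: remove int from cl → {3, 2, 1}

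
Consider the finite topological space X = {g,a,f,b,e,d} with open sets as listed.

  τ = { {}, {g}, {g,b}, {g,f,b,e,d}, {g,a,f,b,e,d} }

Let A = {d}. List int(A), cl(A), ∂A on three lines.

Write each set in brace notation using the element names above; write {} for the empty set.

U open, U⊆A: {}. int(A) = ⋃ = {}
X∖A={g,a,f,b,e}, int(X∖A)={g,b}, hence cl(A)={a,f,e,d}
∂A: remove int from cl → {a,f,e,d}

int(A) = {}
cl(A)  = {a,f,e,d}
∂A     = {a,f,e,d}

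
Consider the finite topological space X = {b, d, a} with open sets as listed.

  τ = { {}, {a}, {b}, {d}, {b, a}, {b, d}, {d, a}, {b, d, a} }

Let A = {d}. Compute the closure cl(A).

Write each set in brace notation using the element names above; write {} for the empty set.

cl via duality: int({b, a}) = {b, a}, so X∖{b, a} = {d}

{d}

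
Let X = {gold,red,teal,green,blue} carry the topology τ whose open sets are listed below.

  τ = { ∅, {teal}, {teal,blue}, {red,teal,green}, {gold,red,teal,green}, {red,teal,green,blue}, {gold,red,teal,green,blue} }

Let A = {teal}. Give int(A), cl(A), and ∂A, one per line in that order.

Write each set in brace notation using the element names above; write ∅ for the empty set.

open subsets of A: ∅, {teal}; so int(A) = {teal}
closure: X∖int(X∖A) = X∖∅ = {gold,red,teal,green,blue}
∂A = {gold,red,teal,green,blue} minus {teal} = {gold,red,green,blue}

int(A) = {teal}
cl(A)  = {gold,red,teal,green,blue}
∂A     = {gold,red,green,blue}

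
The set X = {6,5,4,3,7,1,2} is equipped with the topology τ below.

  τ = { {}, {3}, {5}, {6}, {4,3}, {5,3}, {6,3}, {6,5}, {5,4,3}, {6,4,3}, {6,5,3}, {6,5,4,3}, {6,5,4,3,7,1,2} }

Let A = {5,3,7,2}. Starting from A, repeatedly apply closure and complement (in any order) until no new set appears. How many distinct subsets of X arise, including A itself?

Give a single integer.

cl via duality: int({6,4,1}) = {6}, so X∖{6} = {5,4,3,7,1,2}
Write k for closure, c for complement:
  1. A     = {5,3,7,2}
  2. kA    = {5,4,3,7,1,2}
  3. cA    = {6,4,1}
  4. ckA   = {6}
  5. kcA   = {6,4,7,1,2}
  6. kckA  = {6,7,1,2}
  7. ckcA  = {5,3}
  8. ckckA = {5,4,3}
applying k or c yields no new set

8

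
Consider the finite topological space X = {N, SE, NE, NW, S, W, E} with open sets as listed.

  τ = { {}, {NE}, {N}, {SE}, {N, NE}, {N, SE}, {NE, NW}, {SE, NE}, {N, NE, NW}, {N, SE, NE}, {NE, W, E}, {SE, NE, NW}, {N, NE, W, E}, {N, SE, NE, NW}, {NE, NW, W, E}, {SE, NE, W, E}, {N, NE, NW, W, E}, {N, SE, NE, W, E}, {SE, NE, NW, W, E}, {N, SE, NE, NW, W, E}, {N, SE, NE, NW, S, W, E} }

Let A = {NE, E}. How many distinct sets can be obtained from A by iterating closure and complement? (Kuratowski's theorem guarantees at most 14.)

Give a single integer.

8

X∖A={N, SE, NW, S, W}, int(X∖A)={N, SE}, hence cl(A)={NE, NW, S, W, E}
Orbit (k=closure, c=complement):
  1. A     = {NE, E}
  2. kA    = {NE, NW, S, W, E}
  3. cA    = {N, SE, NW, S, W}
  4. ckA   = {N, SE}
  5. kcA   = {N, SE, NW, S, W, E}
  6. kckA  = {N, SE, S}
  7. ckcA  = {NE}
  8. ckckA = {NE, NW, W, E}
(closed under both — stop)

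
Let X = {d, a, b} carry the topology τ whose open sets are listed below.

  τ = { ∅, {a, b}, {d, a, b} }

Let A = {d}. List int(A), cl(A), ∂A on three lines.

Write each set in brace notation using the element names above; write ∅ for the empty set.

int(A) = ∅
cl(A)  = {d}
∂A     = {d}

U open, U⊆A: ∅. int(A) = ⋃ = ∅
X∖A={a, b}, int(X∖A)={a, b}, hence cl(A)={d}
∂A: remove int from cl → {d}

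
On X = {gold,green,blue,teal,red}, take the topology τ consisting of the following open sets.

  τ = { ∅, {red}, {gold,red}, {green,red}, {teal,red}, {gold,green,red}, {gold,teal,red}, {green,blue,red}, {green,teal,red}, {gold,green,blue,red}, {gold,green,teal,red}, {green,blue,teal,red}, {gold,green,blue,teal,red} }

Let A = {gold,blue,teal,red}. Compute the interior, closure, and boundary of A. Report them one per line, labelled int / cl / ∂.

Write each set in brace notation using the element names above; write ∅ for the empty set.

int(A) = {gold,teal,red}
cl(A)  = {gold,green,blue,teal,red}
∂A     = {green,blue}

U open, U⊆A: ∅, {red}, {teal,red}, {gold,red}, {gold,teal,red}. int(A) = ⋃ = {gold,teal,red}
X∖A={green}, int(X∖A)=∅, hence cl(A)={gold,green,blue,teal,red}
∂A: remove int from cl → {green,blue}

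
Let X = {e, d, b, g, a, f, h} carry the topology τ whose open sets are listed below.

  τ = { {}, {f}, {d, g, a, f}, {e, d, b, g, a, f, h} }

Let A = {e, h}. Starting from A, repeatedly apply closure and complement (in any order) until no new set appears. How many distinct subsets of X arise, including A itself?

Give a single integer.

6

cl via duality: int({d, b, g, a, f}) = {d, g, a, f}, so X∖{d, g, a, f} = {e, b, h}
Write k for closure, c for complement:
  1. A     = {e, h}
  2. kA    = {e, b, h}
  3. cA    = {d, b, g, a, f}
  4. ckA   = {d, g, a, f}
  5. kcA   = {e, d, b, g, a, f, h}
  6. ckcA  = {}
applying k or c yields no new set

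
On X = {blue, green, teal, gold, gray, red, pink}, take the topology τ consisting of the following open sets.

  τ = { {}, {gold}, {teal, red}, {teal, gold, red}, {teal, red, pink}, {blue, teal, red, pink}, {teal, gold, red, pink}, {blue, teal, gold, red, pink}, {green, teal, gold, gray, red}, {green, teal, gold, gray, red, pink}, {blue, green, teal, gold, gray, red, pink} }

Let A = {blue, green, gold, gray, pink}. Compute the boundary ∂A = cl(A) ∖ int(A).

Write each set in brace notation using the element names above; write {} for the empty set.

open subsets of A: {}, {gold}; so int(A) = {gold}
closure: X∖int(X∖A) = X∖{teal, red} = {blue, green, gold, gray, pink}
∂A = {blue, green, gold, gray, pink} minus {gold} = {blue, green, gray, pink}

{blue, green, gray, pink}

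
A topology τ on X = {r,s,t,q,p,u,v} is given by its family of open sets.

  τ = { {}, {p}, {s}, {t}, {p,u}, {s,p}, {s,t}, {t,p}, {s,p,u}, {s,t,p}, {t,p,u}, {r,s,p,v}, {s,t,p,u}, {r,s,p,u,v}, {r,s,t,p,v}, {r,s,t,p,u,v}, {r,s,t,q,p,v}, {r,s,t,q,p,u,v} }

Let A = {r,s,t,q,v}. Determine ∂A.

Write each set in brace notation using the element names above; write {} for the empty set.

{r,q,v}

U open, U⊆A: {}, {t}, {s}, {s,t}. int(A) = ⋃ = {s,t}
X∖A={p,u}, int(X∖A)={p,u}, hence cl(A)={r,s,t,q,v}
∂A: remove int from cl → {r,q,v}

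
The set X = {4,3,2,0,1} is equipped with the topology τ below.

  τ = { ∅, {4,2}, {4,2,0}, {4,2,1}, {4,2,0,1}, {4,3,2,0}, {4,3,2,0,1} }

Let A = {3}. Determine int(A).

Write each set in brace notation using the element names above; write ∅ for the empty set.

∅

opens ⊆ A: ∅; union → int = ∅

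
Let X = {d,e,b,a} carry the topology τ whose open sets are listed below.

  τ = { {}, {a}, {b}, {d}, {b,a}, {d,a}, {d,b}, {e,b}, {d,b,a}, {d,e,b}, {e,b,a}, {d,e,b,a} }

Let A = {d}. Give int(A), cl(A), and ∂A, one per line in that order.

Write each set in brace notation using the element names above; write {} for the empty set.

int(A) = {d}
cl(A)  = {d}
∂A     = {}

open subsets of A: {}, {d}; so int(A) = {d}
closure: X∖int(X∖A) = X∖{e,b,a} = {d}
∂A = {d} minus {d} = {}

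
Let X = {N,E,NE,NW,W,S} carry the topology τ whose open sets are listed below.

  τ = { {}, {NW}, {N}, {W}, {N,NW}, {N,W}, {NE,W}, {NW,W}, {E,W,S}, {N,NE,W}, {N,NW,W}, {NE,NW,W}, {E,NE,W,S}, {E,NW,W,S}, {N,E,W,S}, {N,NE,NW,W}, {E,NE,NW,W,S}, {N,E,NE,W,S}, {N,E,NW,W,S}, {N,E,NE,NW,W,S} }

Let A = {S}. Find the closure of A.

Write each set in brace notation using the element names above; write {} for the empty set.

cl via duality: int({N,E,NE,NW,W}) = {N,NE,NW,W}, so X∖{N,NE,NW,W} = {E,S}

{E,S}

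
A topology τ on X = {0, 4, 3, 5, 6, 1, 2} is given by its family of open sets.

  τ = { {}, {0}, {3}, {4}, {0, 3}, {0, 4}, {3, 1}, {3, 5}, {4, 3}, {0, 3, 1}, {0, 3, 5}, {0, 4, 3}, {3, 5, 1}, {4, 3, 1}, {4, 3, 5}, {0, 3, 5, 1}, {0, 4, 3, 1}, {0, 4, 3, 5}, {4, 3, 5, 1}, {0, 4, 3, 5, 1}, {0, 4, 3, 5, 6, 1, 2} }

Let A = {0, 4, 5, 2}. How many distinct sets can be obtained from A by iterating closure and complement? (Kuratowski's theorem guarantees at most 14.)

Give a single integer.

cl via duality: int({3, 6, 1}) = {3, 1}, so X∖{3, 1} = {0, 4, 5, 6, 2}
Write k for closure, c for complement:
  1. A     = {0, 4, 5, 2}
  2. kA    = {0, 4, 5, 6, 2}
  3. cA    = {3, 6, 1}
  4. ckA   = {3, 1}
  5. kcA   = {3, 5, 6, 1, 2}
  6. ckcA  = {0, 4}
  7. kckcA = {0, 4, 6, 2}
  8. ckckcA = {3, 5, 1}
applying k or c yields no new set

8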